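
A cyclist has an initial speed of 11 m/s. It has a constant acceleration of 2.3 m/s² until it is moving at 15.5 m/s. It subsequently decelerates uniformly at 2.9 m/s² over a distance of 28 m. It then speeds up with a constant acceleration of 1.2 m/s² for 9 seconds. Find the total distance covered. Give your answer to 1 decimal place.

181.9 m

Phase 1 (accelerating): v₀ = 11.0 m/s, a = 2.3 m/s².
v = v₀ + at → t = (15.5 − 11.0) / 2.3 = 1.96 s
v² = v₀² + 2aΔx → Δx = (15.5² − 11.0²)/(2·2.3) = 25.9 m

Phase 2 (decelerating): v₀ = 15.5 m/s, a = -2.9 m/s².
v² = v₀² + 2aΔx = 15.5² + 2·-2.9·28 = 77.8 → v = 8.82 m/s
t = (v − v₀)/a = (8.82 − 15.5)/-2.9 = 2.30 s

Phase 3 (accelerating): v₀ = 8.82 m/s, a = 1.2 m/s².
v = v₀ + at = 8.82 + (1.2)(9) = 19.6 m/s
Δx = v₀t + ½at² = 8.82·9 + 0.5·1.2·9² = 128 m
Total distance = 25.9 + 28.0 + 128 = 182 m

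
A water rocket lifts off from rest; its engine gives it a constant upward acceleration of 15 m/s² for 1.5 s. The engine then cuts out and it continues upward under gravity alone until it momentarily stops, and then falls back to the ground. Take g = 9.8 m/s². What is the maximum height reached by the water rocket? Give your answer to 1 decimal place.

42.7 m

Phase 1 (powered ascent): v₀ = 0 m/s, a = 15 m/s².
v = v₀ + at = 0 + (15)(1.5) = 22.5 m/s
Δx = v₀t + ½at² = 0·1.5 + 0.5·15·1.5² = 16.9 m

Phase 2 (coasting upward): v₀ = 22.5 m/s, a = -9.8 m/s².
v = v₀ + at → t = (0 − 22.5) / -9.8 = 2.30 s
v² = v₀² + 2aΔx → Δx = (0² − 22.5²)/(2·-9.8) = 25.8 m
Maximum height = 16.9 + 25.8 = 42.7 m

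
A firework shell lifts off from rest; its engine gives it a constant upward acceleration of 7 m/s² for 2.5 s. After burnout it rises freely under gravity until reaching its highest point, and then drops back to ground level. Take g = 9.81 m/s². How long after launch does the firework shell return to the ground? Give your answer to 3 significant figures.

Phase 1 (powered ascent): v₀ = 0 m/s, a = 7 m/s².
v = v₀ + at = 0 + (7)(2.5) = 17.5 m/s
Δx = v₀t + ½at² = 0·2.5 + 0.5·7·2.5² = 21.9 m

Phase 2 (coasting upward): v₀ = 17.5 m/s, a = -9.81 m/s².
v = v₀ + at → t = (0 − 17.5) / -9.81 = 1.78 s
v² = v₀² + 2aΔx → Δx = (0² − 17.5²)/(2·-9.81) = 15.6 m

Phase 3 (free fall): v₀ = 0 m/s, a = -9.81 m/s².
Falls 37.5 m from rest: t = √(2·37.5/9.81) = 2.76 s; v = g·t = 27.1 m/s.
Total time = 2.50 + 1.78 + 2.76 = 7.05 s

7.05 s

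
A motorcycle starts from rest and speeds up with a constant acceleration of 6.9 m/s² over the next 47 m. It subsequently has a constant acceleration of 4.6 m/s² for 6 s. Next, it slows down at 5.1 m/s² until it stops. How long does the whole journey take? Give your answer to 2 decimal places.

Phase 1 (accelerating): v₀ = 0 m/s, a = 6.9 m/s².
v² = v₀² + 2aΔx = 0² + 2·6.9·47 = 649 → v = 25.5 m/s
t = (v − v₀)/a = (25.5 − 0)/6.9 = 3.69 s

Phase 2 (accelerating): v₀ = 25.5 m/s, a = 4.6 m/s².
v = v₀ + at = 25.5 + (4.6)(6) = 53.1 m/s
Δx = v₀t + ½at² = 25.5·6 + 0.5·4.6·6² = 236 m

Phase 3 (decelerating): v₀ = 53.1 m/s, a = -5.1 m/s².
v = v₀ + at → t = (0 − 53.1) / -5.1 = 10.4 s
v² = v₀² + 2aΔx → Δx = (0² − 53.1²)/(2·-5.1) = 276 m
Total time = 3.69 + 6.00 + 10.4 = 20.1 s

20.10 s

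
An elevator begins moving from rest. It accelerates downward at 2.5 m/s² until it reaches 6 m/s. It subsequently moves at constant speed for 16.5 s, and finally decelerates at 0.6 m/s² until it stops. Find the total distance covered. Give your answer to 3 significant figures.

136 m

Phase 1 (accelerating): v₀ = 0 m/s, a = 2.5 m/s².
v = v₀ + at → t = (6 − 0) / 2.5 = 2.40 s
v² = v₀² + 2aΔx → Δx = (6² − 0²)/(2·2.5) = 7.20 m

Phase 2 (constant speed): v₀ = 6.00 m/s, a = 0 m/s².
v = v₀ + at = 6.00 + (0)(16.5) = 6.00 m/s
Δx = v₀t + ½at² = 6.00·16.5 + 0.5·0·16.5² = 99.0 m

Phase 3 (decelerating): v₀ = 6.00 m/s, a = -0.6 m/s².
v = v₀ + at → t = (0 − 6.00) / -0.6 = 10.0 s
v² = v₀² + 2aΔx → Δx = (0² − 6.00²)/(2·-0.6) = 30.0 m
Total distance = 7.20 + 99.0 + 30.0 = 136 m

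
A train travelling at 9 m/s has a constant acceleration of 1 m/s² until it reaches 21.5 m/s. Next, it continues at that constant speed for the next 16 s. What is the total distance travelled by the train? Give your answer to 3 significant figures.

Phase 1 (accelerating): v₀ = 9.00 m/s, a = 1 m/s².
v = v₀ + at → t = (21.5 − 9.00) / 1 = 12.5 s
v² = v₀² + 2aΔx → Δx = (21.5² − 9.00²)/(2·1) = 191 m

Phase 2 (constant speed): v₀ = 21.5 m/s, a = 0 m/s².
v = v₀ + at = 21.5 + (0)(16) = 21.5 m/s
Δx = v₀t + ½at² = 21.5·16 + 0.5·0·16² = 344 m
Total distance = 191 + 344 = 535 m

535 m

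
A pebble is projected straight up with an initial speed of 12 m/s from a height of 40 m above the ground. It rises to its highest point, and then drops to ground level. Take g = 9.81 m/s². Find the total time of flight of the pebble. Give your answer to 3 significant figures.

4.33 s

Phase 1 (rising): v₀ = 12.0 m/s, a = -9.81 m/s².
v = v₀ + at → t = (0 − 12.0) / -9.81 = 1.22 s
v² = v₀² + 2aΔx → Δx = (0² − 12.0²)/(2·-9.81) = 7.34 m

Phase 2 (falling): v₀ = 0 m/s, a = -9.81 m/s².
Falls 47.3 m from rest: t = √(2·47.3/9.81) = 3.11 s; v = g·t = 30.5 m/s.
Total time = 1.22 + 3.11 = 4.33 s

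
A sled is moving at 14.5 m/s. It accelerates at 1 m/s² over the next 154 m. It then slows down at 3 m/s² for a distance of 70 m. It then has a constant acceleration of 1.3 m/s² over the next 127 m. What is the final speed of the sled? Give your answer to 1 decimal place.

20.7 m/s

Phase 1 (accelerating): v₀ = 14.5 m/s, a = 1 m/s².
v² = v₀² + 2aΔx = 14.5² + 2·1·154 = 518 → v = 22.8 m/s
t = (v − v₀)/a = (22.8 − 14.5)/1 = 8.27 s

Phase 2 (decelerating): v₀ = 22.8 m/s, a = -3 m/s².
v² = v₀² + 2aΔx = 22.8² + 2·-3·70 = 98.2 → v = 9.91 m/s
t = (v − v₀)/a = (9.91 − 22.8)/-3 = 4.28 s

Phase 3 (accelerating): v₀ = 9.91 m/s, a = 1.3 m/s².
v² = v₀² + 2aΔx = 9.91² + 2·1.3·127 = 428 → v = 20.7 m/s
t = (v − v₀)/a = (20.7 − 9.91)/1.3 = 8.30 s
Final speed = 20.7 m/s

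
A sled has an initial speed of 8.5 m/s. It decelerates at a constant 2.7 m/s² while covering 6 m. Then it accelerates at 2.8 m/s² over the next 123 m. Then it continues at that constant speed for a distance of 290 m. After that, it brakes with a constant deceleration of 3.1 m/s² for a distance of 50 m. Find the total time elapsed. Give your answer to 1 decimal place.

21.0 s

Phase 1 (decelerating): v₀ = 8.50 m/s, a = -2.7 m/s².
v² = v₀² + 2aΔx = 8.50² + 2·-2.7·6 = 39.8 → v = 6.31 m/s
t = (v − v₀)/a = (6.31 − 8.50)/-2.7 = 0.810 s

Phase 2 (accelerating): v₀ = 6.31 m/s, a = 2.8 m/s².
v² = v₀² + 2aΔx = 6.31² + 2·2.8·123 = 729 → v = 27.0 m/s
t = (v − v₀)/a = (27.0 − 6.31)/2.8 = 7.39 s

Phase 3 (constant speed): v₀ = 27.0 m/s, a = 0 m/s².
Constant speed: t = d/v = 290/27.0 = 10.7 s

Phase 4 (decelerating): v₀ = 27.0 m/s, a = -3.1 m/s².
v² = v₀² + 2aΔx = 27.0² + 2·-3.1·50 = 419 → v = 20.5 m/s
t = (v − v₀)/a = (20.5 − 27.0)/-3.1 = 2.11 s
Total time = 0.810 + 7.39 + 10.7 + 2.11 = 21.0 s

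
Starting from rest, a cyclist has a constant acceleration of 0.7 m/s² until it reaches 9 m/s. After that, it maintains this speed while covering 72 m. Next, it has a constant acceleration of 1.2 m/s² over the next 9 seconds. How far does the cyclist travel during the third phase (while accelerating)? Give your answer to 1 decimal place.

Phase 1 (accelerating): v₀ = 0 m/s, a = 0.7 m/s².
v = v₀ + at → t = (9 − 0) / 0.7 = 12.9 s
v² = v₀² + 2aΔx → Δx = (9² − 0²)/(2·0.7) = 57.9 m

Phase 2 (constant speed): v₀ = 9.00 m/s, a = 0 m/s².
Constant speed: t = d/v = 72/9.00 = 8.00 s

Phase 3 (accelerating): v₀ = 9.00 m/s, a = 1.2 m/s².
v = v₀ + at = 9.00 + (1.2)(9) = 19.8 m/s
Δx = v₀t + ½at² = 9.00·9 + 0.5·1.2·9² = 130 m
Distance in phase 3 = 130 m

129.6 m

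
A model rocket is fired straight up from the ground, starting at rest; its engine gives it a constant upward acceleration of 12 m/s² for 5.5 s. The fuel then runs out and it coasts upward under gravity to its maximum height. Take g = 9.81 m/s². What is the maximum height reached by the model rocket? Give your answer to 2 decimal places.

Phase 1 (powered ascent): v₀ = 0 m/s, a = 12 m/s².
v = v₀ + at = 0 + (12)(5.5) = 66.0 m/s
Δx = v₀t + ½at² = 0·5.5 + 0.5·12·5.5² = 182 m

Phase 2 (coasting upward): v₀ = 66.0 m/s, a = -9.81 m/s².
v = v₀ + at → t = (0 − 66.0) / -9.81 = 6.73 s
v² = v₀² + 2aΔx → Δx = (0² − 66.0²)/(2·-9.81) = 222 m
Maximum height = 182 + 222 = 404 m

403.52 m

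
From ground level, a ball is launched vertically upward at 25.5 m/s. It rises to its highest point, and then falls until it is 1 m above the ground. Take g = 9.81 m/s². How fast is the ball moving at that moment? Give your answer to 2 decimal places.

25.11 m/s

Phase 1 (rising): v₀ = 25.5 m/s, a = -9.81 m/s².
v = v₀ + at → t = (0 − 25.5) / -9.81 = 2.60 s
v² = v₀² + 2aΔx → Δx = (0² − 25.5²)/(2·-9.81) = 33.1 m

Phase 2 (falling): v₀ = 0 m/s, a = -9.81 m/s².
Falls 32.1 m from rest: t = √(2·32.1/9.81) = 2.56 s; v = g·t = 25.1 m/s.
Final speed = 25.1 m/s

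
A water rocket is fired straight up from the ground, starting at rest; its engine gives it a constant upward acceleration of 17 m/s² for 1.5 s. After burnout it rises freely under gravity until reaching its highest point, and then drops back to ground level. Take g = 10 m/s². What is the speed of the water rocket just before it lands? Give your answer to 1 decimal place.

Phase 1 (powered ascent): v₀ = 0 m/s, a = 17 m/s².
v = v₀ + at = 0 + (17)(1.5) = 25.5 m/s
Δx = v₀t + ½at² = 0·1.5 + 0.5·17·1.5² = 19.1 m

Phase 2 (coasting upward): v₀ = 25.5 m/s, a = -10 m/s².
v = v₀ + at → t = (0 − 25.5) / -10 = 2.55 s
v² = v₀² + 2aΔx → Δx = (0² − 25.5²)/(2·-10) = 32.5 m

Phase 3 (free fall): v₀ = 0 m/s, a = -10 m/s².
Falls 51.6 m from rest: t = √(2·51.6/10) = 3.21 s; v = g·t = 32.1 m/s.
Impact speed = 32.1 m/s

32.1 m/s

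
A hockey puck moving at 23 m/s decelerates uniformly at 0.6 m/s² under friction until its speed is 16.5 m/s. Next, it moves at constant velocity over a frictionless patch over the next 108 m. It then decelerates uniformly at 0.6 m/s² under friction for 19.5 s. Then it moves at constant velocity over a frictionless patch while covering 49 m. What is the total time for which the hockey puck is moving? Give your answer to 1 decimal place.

47.1 s

Phase 1 (decelerating): v₀ = 23.0 m/s, a = -0.6 m/s².
v = v₀ + at → t = (16.5 − 23.0) / -0.6 = 10.8 s
v² = v₀² + 2aΔx → Δx = (16.5² − 23.0²)/(2·-0.6) = 214 m

Phase 2 (constant speed): v₀ = 16.5 m/s, a = 0 m/s².
Constant speed: t = d/v = 108/16.5 = 6.55 s

Phase 3 (decelerating): v₀ = 16.5 m/s, a = -0.6 m/s².
v = v₀ + at = 16.5 + (-0.6)(19.5) = 4.80 m/s
Δx = v₀t + ½at² = 16.5·19.5 + 0.5·-0.6·19.5² = 208 m

Phase 4 (constant speed): v₀ = 4.80 m/s, a = 0 m/s².
Constant speed: t = d/v = 49/4.80 = 10.2 s
Total time = 10.8 + 6.55 + 19.5 + 10.2 = 47.1 s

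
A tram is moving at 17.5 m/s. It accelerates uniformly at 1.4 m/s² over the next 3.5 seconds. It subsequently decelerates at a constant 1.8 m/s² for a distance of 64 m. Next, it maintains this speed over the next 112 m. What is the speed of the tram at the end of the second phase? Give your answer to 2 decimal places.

16.47 m/s

Phase 1 (accelerating): v₀ = 17.5 m/s, a = 1.4 m/s².
v = v₀ + at = 17.5 + (1.4)(3.5) = 22.4 m/s
Δx = v₀t + ½at² = 17.5·3.5 + 0.5·1.4·3.5² = 69.8 m

Phase 2 (decelerating): v₀ = 22.4 m/s, a = -1.8 m/s².
v² = v₀² + 2aΔx = 22.4² + 2·-1.8·64 = 271 → v = 16.5 m/s
t = (v − v₀)/a = (16.5 − 22.4)/-1.8 = 3.29 s
Speed at end of phase 2 = 16.5 m/s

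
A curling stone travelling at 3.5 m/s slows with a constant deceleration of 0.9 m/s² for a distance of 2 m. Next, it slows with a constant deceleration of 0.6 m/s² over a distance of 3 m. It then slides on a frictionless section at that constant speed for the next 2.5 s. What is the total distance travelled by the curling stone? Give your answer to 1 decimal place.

Phase 1 (decelerating): v₀ = 3.50 m/s, a = -0.9 m/s².
v² = v₀² + 2aΔx = 3.50² + 2·-0.9·2 = 8.65 → v = 2.94 m/s
t = (v − v₀)/a = (2.94 − 3.50)/-0.9 = 0.621 s

Phase 2 (decelerating): v₀ = 2.94 m/s, a = -0.6 m/s².
v² = v₀² + 2aΔx = 2.94² + 2·-0.6·3 = 5.05 → v = 2.25 m/s
t = (v − v₀)/a = (2.25 − 2.94)/-0.6 = 1.16 s

Phase 3 (constant speed): v₀ = 2.25 m/s, a = 0 m/s².
v = v₀ + at = 2.25 + (0)(2.5) = 2.25 m/s
Δx = v₀t + ½at² = 2.25·2.5 + 0.5·0·2.5² = 5.62 m
Total distance = 2.00 + 3.00 + 5.62 = 10.6 m

10.6 m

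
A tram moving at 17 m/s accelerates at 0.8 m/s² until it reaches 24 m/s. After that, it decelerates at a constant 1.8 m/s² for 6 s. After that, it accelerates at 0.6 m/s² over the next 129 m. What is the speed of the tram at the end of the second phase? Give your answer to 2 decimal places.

Phase 1 (accelerating): v₀ = 17.0 m/s, a = 0.8 m/s².
v = v₀ + at → t = (24 − 17.0) / 0.8 = 8.75 s
v² = v₀² + 2aΔx → Δx = (24² − 17.0²)/(2·0.8) = 179 m

Phase 2 (decelerating): v₀ = 24.0 m/s, a = -1.8 m/s².
v = v₀ + at = 24.0 + (-1.8)(6) = 13.2 m/s
Δx = v₀t + ½at² = 24.0·6 + 0.5·-1.8·6² = 112 m
Speed at end of phase 2 = 13.2 m/s

13.20 m/s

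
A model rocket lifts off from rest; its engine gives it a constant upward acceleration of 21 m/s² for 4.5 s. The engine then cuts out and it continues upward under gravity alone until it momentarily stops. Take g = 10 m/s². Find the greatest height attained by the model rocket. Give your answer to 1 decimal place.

659.1 m

Phase 1 (powered ascent): v₀ = 0 m/s, a = 21 m/s².
v = v₀ + at = 0 + (21)(4.5) = 94.5 m/s
Δx = v₀t + ½at² = 0·4.5 + 0.5·21·4.5² = 213 m

Phase 2 (coasting upward): v₀ = 94.5 m/s, a = -10 m/s².
v = v₀ + at → t = (0 − 94.5) / -10 = 9.45 s
v² = v₀² + 2aΔx → Δx = (0² − 94.5²)/(2·-10) = 447 m
Maximum height = 213 + 447 = 659 m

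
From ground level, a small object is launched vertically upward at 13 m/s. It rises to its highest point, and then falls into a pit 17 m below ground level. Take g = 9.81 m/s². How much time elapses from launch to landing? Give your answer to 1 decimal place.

3.6 s

Phase 1 (rising): v₀ = 13.0 m/s, a = -9.81 m/s².
v = v₀ + at → t = (0 − 13.0) / -9.81 = 1.33 s
v² = v₀² + 2aΔx → Δx = (0² − 13.0²)/(2·-9.81) = 8.61 m

Phase 2 (falling): v₀ = 0 m/s, a = -9.81 m/s².
Falls 25.6 m from rest: t = √(2·25.6/9.81) = 2.29 s; v = g·t = 22.4 m/s.
Total time = 1.33 + 2.29 = 3.61 s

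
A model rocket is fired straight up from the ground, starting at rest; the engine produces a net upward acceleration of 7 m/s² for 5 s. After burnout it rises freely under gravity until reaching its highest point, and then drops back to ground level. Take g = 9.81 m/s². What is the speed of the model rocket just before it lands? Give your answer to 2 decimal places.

Phase 1 (powered ascent): v₀ = 0 m/s, a = 7 m/s².
v = v₀ + at = 0 + (7)(5) = 35.0 m/s
Δx = v₀t + ½at² = 0·5 + 0.5·7·5² = 87.5 m

Phase 2 (coasting upward): v₀ = 35.0 m/s, a = -9.81 m/s².
v = v₀ + at → t = (0 − 35.0) / -9.81 = 3.57 s
v² = v₀² + 2aΔx → Δx = (0² − 35.0²)/(2·-9.81) = 62.4 m

Phase 3 (free fall): v₀ = 0 m/s, a = -9.81 m/s².
Falls 150 m from rest: t = √(2·150/9.81) = 5.53 s; v = g·t = 54.2 m/s.
Impact speed = 54.2 m/s

54.24 m/s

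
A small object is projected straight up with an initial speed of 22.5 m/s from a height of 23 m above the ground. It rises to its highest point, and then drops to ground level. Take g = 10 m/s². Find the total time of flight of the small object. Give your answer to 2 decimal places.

5.36 s

Phase 1 (rising): v₀ = 22.5 m/s, a = -10 m/s².
v = v₀ + at → t = (0 − 22.5) / -10 = 2.25 s
v² = v₀² + 2aΔx → Δx = (0² − 22.5²)/(2·-10) = 25.3 m

Phase 2 (falling): v₀ = 0 m/s, a = -10 m/s².
Falls 48.3 m from rest: t = √(2·48.3/10) = 3.11 s; v = g·t = 31.1 m/s.
Total time = 2.25 + 3.11 = 5.36 s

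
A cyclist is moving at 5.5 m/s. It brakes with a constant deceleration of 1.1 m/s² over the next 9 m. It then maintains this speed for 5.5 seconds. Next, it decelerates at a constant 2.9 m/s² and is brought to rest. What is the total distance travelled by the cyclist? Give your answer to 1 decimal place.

28.6 m

Phase 1 (decelerating): v₀ = 5.50 m/s, a = -1.1 m/s².
v² = v₀² + 2aΔx = 5.50² + 2·-1.1·9 = 10.4 → v = 3.23 m/s
t = (v − v₀)/a = (3.23 − 5.50)/-1.1 = 2.06 s

Phase 2 (constant speed): v₀ = 3.23 m/s, a = 0 m/s².
v = v₀ + at = 3.23 + (0)(5.5) = 3.23 m/s
Δx = v₀t + ½at² = 3.23·5.5 + 0.5·0·5.5² = 17.8 m

Phase 3 (decelerating): v₀ = 3.23 m/s, a = -2.9 m/s².
v = v₀ + at → t = (0 − 3.23) / -2.9 = 1.11 s
v² = v₀² + 2aΔx → Δx = (0² − 3.23²)/(2·-2.9) = 1.80 m
Total distance = 9.00 + 17.8 + 1.80 = 28.6 m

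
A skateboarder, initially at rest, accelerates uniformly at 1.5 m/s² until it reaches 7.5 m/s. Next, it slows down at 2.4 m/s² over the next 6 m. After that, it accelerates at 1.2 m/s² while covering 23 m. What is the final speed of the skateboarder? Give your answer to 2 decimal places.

Phase 1 (accelerating): v₀ = 0 m/s, a = 1.5 m/s².
v = v₀ + at → t = (7.5 − 0) / 1.5 = 5.00 s
v² = v₀² + 2aΔx → Δx = (7.5² − 0²)/(2·1.5) = 18.8 m

Phase 2 (decelerating): v₀ = 7.50 m/s, a = -2.4 m/s².
v² = v₀² + 2aΔx = 7.50² + 2·-2.4·6 = 27.5 → v = 5.24 m/s
t = (v − v₀)/a = (5.24 − 7.50)/-2.4 = 0.942 s

Phase 3 (accelerating): v₀ = 5.24 m/s, a = 1.2 m/s².
v² = v₀² + 2aΔx = 5.24² + 2·1.2·23 = 82.6 → v = 9.09 m/s
t = (v − v₀)/a = (9.09 − 5.24)/1.2 = 3.21 s
Final speed = 9.09 m/s

9.09 m/s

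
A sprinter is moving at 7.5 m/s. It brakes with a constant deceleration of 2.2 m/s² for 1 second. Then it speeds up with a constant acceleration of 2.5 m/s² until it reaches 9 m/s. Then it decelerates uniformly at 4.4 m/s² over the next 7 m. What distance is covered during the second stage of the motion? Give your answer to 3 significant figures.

10.6 m

Phase 1 (decelerating): v₀ = 7.50 m/s, a = -2.2 m/s².
v = v₀ + at = 7.50 + (-2.2)(1) = 5.30 m/s
Δx = v₀t + ½at² = 7.50·1 + 0.5·-2.2·1² = 6.40 m

Phase 2 (accelerating): v₀ = 5.30 m/s, a = 2.5 m/s².
v = v₀ + at → t = (9 − 5.30) / 2.5 = 1.48 s
v² = v₀² + 2aΔx → Δx = (9² − 5.30²)/(2·2.5) = 10.6 m
Distance in phase 2 = 10.6 m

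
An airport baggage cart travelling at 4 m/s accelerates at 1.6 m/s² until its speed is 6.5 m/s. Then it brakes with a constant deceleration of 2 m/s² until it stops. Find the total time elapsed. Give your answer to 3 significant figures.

4.81 s

Phase 1 (accelerating): v₀ = 4.00 m/s, a = 1.6 m/s².
v = v₀ + at → t = (6.5 − 4.00) / 1.6 = 1.56 s
v² = v₀² + 2aΔx → Δx = (6.5² − 4.00²)/(2·1.6) = 8.20 m

Phase 2 (decelerating): v₀ = 6.50 m/s, a = -2 m/s².
v = v₀ + at → t = (0 − 6.50) / -2 = 3.25 s
v² = v₀² + 2aΔx → Δx = (0² − 6.50²)/(2·-2) = 10.6 m
Total time = 1.56 + 3.25 = 4.81 s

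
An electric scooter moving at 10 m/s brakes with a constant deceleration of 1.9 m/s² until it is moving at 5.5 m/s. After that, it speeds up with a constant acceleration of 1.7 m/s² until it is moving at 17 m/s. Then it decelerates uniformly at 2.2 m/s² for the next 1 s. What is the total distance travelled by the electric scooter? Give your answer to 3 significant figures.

110 m

Phase 1 (decelerating): v₀ = 10.0 m/s, a = -1.9 m/s².
v = v₀ + at → t = (5.5 − 10.0) / -1.9 = 2.37 s
v² = v₀² + 2aΔx → Δx = (5.5² − 10.0²)/(2·-1.9) = 18.4 m

Phase 2 (accelerating): v₀ = 5.50 m/s, a = 1.7 m/s².
v = v₀ + at → t = (17 − 5.50) / 1.7 = 6.76 s
v² = v₀² + 2aΔx → Δx = (17² − 5.50²)/(2·1.7) = 76.1 m

Phase 3 (decelerating): v₀ = 17.0 m/s, a = -2.2 m/s².
v = v₀ + at = 17.0 + (-2.2)(1) = 14.8 m/s
Δx = v₀t + ½at² = 17.0·1 + 0.5·-2.2·1² = 15.9 m
Total distance = 18.4 + 76.1 + 15.9 = 110 m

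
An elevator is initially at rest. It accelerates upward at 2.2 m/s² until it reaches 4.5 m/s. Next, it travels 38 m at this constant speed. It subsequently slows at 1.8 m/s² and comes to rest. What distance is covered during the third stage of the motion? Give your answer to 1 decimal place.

5.6 m

Phase 1 (accelerating): v₀ = 0 m/s, a = 2.2 m/s².
v = v₀ + at → t = (4.5 − 0) / 2.2 = 2.05 s
v² = v₀² + 2aΔx → Δx = (4.5² − 0²)/(2·2.2) = 4.60 m

Phase 2 (constant speed): v₀ = 4.50 m/s, a = 0 m/s².
Constant speed: t = d/v = 38/4.50 = 8.44 s

Phase 3 (decelerating): v₀ = 4.50 m/s, a = -1.8 m/s².
v = v₀ + at → t = (0 − 4.50) / -1.8 = 2.50 s
v² = v₀² + 2aΔx → Δx = (0² − 4.50²)/(2·-1.8) = 5.62 m
Distance in phase 3 = 5.62 m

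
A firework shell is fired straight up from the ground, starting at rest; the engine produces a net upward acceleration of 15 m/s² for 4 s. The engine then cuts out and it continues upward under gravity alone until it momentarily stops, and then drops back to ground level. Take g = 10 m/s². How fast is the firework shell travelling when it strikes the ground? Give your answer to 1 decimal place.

Phase 1 (powered ascent): v₀ = 0 m/s, a = 15 m/s².
v = v₀ + at = 0 + (15)(4) = 60.0 m/s
Δx = v₀t + ½at² = 0·4 + 0.5·15·4² = 120 m

Phase 2 (coasting upward): v₀ = 60.0 m/s, a = -10 m/s².
v = v₀ + at → t = (0 − 60.0) / -10 = 6.00 s
v² = v₀² + 2aΔx → Δx = (0² − 60.0²)/(2·-10) = 180 m

Phase 3 (free fall): v₀ = 0 m/s, a = -10 m/s².
Falls 300 m from rest: t = √(2·300/10) = 7.75 s; v = g·t = 77.5 m/s.
Impact speed = 77.5 m/s

77.5 m/s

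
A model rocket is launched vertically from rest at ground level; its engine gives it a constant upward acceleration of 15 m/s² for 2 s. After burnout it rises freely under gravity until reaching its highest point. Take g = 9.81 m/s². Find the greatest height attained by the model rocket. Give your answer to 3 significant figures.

75.9 m

Phase 1 (powered ascent): v₀ = 0 m/s, a = 15 m/s².
v = v₀ + at = 0 + (15)(2) = 30.0 m/s
Δx = v₀t + ½at² = 0·2 + 0.5·15·2² = 30.0 m

Phase 2 (coasting upward): v₀ = 30.0 m/s, a = -9.81 m/s².
v = v₀ + at → t = (0 − 30.0) / -9.81 = 3.06 s
v² = v₀² + 2aΔx → Δx = (0² − 30.0²)/(2·-9.81) = 45.9 m
Maximum height = 30.0 + 45.9 = 75.9 m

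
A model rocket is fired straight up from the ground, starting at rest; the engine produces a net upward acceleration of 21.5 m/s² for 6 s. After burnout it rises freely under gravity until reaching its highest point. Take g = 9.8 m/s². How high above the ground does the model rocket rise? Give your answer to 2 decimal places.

1236.03 m

Phase 1 (powered ascent): v₀ = 0 m/s, a = 21.5 m/s².
v = v₀ + at = 0 + (21.5)(6) = 129 m/s
Δx = v₀t + ½at² = 0·6 + 0.5·21.5·6² = 387 m

Phase 2 (coasting upward): v₀ = 129 m/s, a = -9.8 m/s².
v = v₀ + at → t = (0 − 129) / -9.8 = 13.2 s
v² = v₀² + 2aΔx → Δx = (0² − 129²)/(2·-9.8) = 849 m
Maximum height = 387 + 849 = 1240 m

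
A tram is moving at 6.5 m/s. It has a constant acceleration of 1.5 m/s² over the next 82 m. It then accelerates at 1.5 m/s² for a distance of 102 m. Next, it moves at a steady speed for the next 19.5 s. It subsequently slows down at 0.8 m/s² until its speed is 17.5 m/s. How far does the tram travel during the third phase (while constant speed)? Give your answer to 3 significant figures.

Phase 1 (accelerating): v₀ = 6.50 m/s, a = 1.5 m/s².
v² = v₀² + 2aΔx = 6.50² + 2·1.5·82 = 288 → v = 17.0 m/s
t = (v − v₀)/a = (17.0 − 6.50)/1.5 = 6.99 s

Phase 2 (accelerating): v₀ = 17.0 m/s, a = 1.5 m/s².
v² = v₀² + 2aΔx = 17.0² + 2·1.5·102 = 594 → v = 24.4 m/s
t = (v − v₀)/a = (24.4 − 17.0)/1.5 = 4.93 s

Phase 3 (constant speed): v₀ = 24.4 m/s, a = 0 m/s².
v = v₀ + at = 24.4 + (0)(19.5) = 24.4 m/s
Δx = v₀t + ½at² = 24.4·19.5 + 0.5·0·19.5² = 475 m
Distance in phase 3 = 475 m

475 m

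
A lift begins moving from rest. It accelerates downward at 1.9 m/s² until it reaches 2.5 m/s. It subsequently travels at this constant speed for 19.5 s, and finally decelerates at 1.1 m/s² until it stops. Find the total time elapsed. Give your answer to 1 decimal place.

23.1 s

Phase 1 (accelerating): v₀ = 0 m/s, a = 1.9 m/s².
v = v₀ + at → t = (2.5 − 0) / 1.9 = 1.32 s
v² = v₀² + 2aΔx → Δx = (2.5² − 0²)/(2·1.9) = 1.64 m

Phase 2 (constant speed): v₀ = 2.50 m/s, a = 0 m/s².
v = v₀ + at = 2.50 + (0)(19.5) = 2.50 m/s
Δx = v₀t + ½at² = 2.50·19.5 + 0.5·0·19.5² = 48.8 m

Phase 3 (decelerating): v₀ = 2.50 m/s, a = -1.1 m/s².
v = v₀ + at → t = (0 − 2.50) / -1.1 = 2.27 s
v² = v₀² + 2aΔx → Δx = (0² − 2.50²)/(2·-1.1) = 2.84 m
Total time = 1.32 + 19.5 + 2.27 = 23.1 s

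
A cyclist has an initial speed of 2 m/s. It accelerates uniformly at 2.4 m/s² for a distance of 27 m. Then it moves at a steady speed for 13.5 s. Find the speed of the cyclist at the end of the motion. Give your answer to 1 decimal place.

11.6 m/s

Phase 1 (accelerating): v₀ = 2.00 m/s, a = 2.4 m/s².
v² = v₀² + 2aΔx = 2.00² + 2·2.4·27 = 134 → v = 11.6 m/s
t = (v − v₀)/a = (11.6 − 2.00)/2.4 = 3.98 s

Phase 2 (constant speed): v₀ = 11.6 m/s, a = 0 m/s².
v = v₀ + at = 11.6 + (0)(13.5) = 11.6 m/s
Δx = v₀t + ½at² = 11.6·13.5 + 0.5·0·13.5² = 156 m
Final speed = 11.6 m/s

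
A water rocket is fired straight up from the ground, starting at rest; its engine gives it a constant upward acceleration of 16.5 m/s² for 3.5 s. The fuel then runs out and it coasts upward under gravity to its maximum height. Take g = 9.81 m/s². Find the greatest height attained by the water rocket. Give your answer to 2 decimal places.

271.05 m

Phase 1 (powered ascent): v₀ = 0 m/s, a = 16.5 m/s².
v = v₀ + at = 0 + (16.5)(3.5) = 57.8 m/s
Δx = v₀t + ½at² = 0·3.5 + 0.5·16.5·3.5² = 101 m

Phase 2 (coasting upward): v₀ = 57.8 m/s, a = -9.81 m/s².
v = v₀ + at → t = (0 − 57.8) / -9.81 = 5.89 s
v² = v₀² + 2aΔx → Δx = (0² − 57.8²)/(2·-9.81) = 170 m
Maximum height = 101 + 170 = 271 m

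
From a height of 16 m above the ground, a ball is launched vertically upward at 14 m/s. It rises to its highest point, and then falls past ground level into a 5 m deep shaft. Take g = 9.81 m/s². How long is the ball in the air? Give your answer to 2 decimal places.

3.94 s

Phase 1 (rising): v₀ = 14.0 m/s, a = -9.81 m/s².
v = v₀ + at → t = (0 − 14.0) / -9.81 = 1.43 s
v² = v₀² + 2aΔx → Δx = (0² − 14.0²)/(2·-9.81) = 9.99 m

Phase 2 (falling): v₀ = 0 m/s, a = -9.81 m/s².
Falls 31.0 m from rest: t = √(2·31.0/9.81) = 2.51 s; v = g·t = 24.7 m/s.
Total time = 1.43 + 2.51 = 3.94 s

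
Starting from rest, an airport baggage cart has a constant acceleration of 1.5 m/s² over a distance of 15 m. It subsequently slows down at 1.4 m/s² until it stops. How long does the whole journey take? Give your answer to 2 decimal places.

9.26 s

Phase 1 (accelerating): v₀ = 0 m/s, a = 1.5 m/s².
v² = v₀² + 2aΔx = 0² + 2·1.5·15 = 45.0 → v = 6.71 m/s
t = (v − v₀)/a = (6.71 − 0)/1.5 = 4.47 s

Phase 2 (decelerating): v₀ = 6.71 m/s, a = -1.4 m/s².
v = v₀ + at → t = (0 − 6.71) / -1.4 = 4.79 s
v² = v₀² + 2aΔx → Δx = (0² − 6.71²)/(2·-1.4) = 16.1 m
Total time = 4.47 + 4.79 = 9.26 s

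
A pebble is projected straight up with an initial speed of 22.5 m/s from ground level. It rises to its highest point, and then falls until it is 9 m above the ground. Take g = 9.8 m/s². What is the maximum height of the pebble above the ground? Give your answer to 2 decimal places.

25.83 m

Phase 1 (rising): v₀ = 22.5 m/s, a = -9.8 m/s².
v = v₀ + at → t = (0 − 22.5) / -9.8 = 2.30 s
v² = v₀² + 2aΔx → Δx = (0² − 22.5²)/(2·-9.8) = 25.8 m
Maximum height = 25.8 m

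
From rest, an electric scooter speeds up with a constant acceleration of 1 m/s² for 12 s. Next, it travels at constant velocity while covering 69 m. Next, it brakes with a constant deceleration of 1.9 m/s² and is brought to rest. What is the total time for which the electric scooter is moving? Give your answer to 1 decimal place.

Phase 1 (accelerating): v₀ = 0 m/s, a = 1 m/s².
v = v₀ + at = 0 + (1)(12) = 12.0 m/s
Δx = v₀t + ½at² = 0·12 + 0.5·1·12² = 72.0 m

Phase 2 (constant speed): v₀ = 12.0 m/s, a = 0 m/s².
Constant speed: t = d/v = 69/12.0 = 5.75 s

Phase 3 (decelerating): v₀ = 12.0 m/s, a = -1.9 m/s².
v = v₀ + at → t = (0 − 12.0) / -1.9 = 6.32 s
v² = v₀² + 2aΔx → Δx = (0² − 12.0²)/(2·-1.9) = 37.9 m
Total time = 12.0 + 5.75 + 6.32 = 24.1 s

24.1 s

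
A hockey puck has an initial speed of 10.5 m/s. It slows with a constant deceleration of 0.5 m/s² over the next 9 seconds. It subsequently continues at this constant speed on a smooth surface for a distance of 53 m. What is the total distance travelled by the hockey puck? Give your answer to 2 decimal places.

127.25 m

Phase 1 (decelerating): v₀ = 10.5 m/s, a = -0.5 m/s².
v = v₀ + at = 10.5 + (-0.5)(9) = 6.00 m/s
Δx = v₀t + ½at² = 10.5·9 + 0.5·-0.5·9² = 74.2 m

Phase 2 (constant speed): v₀ = 6.00 m/s, a = 0 m/s².
Constant speed: t = d/v = 53/6.00 = 8.83 s
Total distance = 74.2 + 53.0 = 127 m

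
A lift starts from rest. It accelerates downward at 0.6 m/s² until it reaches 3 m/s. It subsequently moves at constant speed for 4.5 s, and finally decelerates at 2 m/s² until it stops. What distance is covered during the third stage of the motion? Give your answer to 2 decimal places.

2.25 m

Phase 1 (accelerating): v₀ = 0 m/s, a = 0.6 m/s².
v = v₀ + at → t = (3 − 0) / 0.6 = 5.00 s
v² = v₀² + 2aΔx → Δx = (3² − 0²)/(2·0.6) = 7.50 m

Phase 2 (constant speed): v₀ = 3.00 m/s, a = 0 m/s².
v = v₀ + at = 3.00 + (0)(4.5) = 3.00 m/s
Δx = v₀t + ½at² = 3.00·4.5 + 0.5·0·4.5² = 13.5 m

Phase 3 (decelerating): v₀ = 3.00 m/s, a = -2 m/s².
v = v₀ + at → t = (0 − 3.00) / -2 = 1.50 s
v² = v₀² + 2aΔx → Δx = (0² − 3.00²)/(2·-2) = 2.25 m
Distance in phase 3 = 2.25 m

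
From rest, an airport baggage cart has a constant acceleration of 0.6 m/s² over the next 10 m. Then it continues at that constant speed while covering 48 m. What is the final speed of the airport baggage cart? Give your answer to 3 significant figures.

3.46 m/s

Phase 1 (accelerating): v₀ = 0 m/s, a = 0.6 m/s².
v² = v₀² + 2aΔx = 0² + 2·0.6·10 = 12.0 → v = 3.46 m/s
t = (v − v₀)/a = (3.46 − 0)/0.6 = 5.77 s

Phase 2 (constant speed): v₀ = 3.46 m/s, a = 0 m/s².
Constant speed: t = d/v = 48/3.46 = 13.9 s
Final speed = 3.46 m/s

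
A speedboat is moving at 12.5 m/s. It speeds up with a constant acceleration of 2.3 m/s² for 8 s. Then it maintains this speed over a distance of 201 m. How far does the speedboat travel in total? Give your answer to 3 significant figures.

375 m

Phase 1 (accelerating): v₀ = 12.5 m/s, a = 2.3 m/s².
v = v₀ + at = 12.5 + (2.3)(8) = 30.9 m/s
Δx = v₀t + ½at² = 12.5·8 + 0.5·2.3·8² = 174 m

Phase 2 (constant speed): v₀ = 30.9 m/s, a = 0 m/s².
Constant speed: t = d/v = 201/30.9 = 6.50 s
Total distance = 174 + 201 = 375 m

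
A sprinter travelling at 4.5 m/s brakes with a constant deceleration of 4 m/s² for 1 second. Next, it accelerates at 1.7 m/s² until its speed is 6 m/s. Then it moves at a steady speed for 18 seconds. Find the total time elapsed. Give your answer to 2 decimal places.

22.24 s

Phase 1 (decelerating): v₀ = 4.50 m/s, a = -4 m/s².
v = v₀ + at = 4.50 + (-4)(1) = 0.500 m/s
Δx = v₀t + ½at² = 4.50·1 + 0.5·-4·1² = 2.50 m

Phase 2 (accelerating): v₀ = 0.500 m/s, a = 1.7 m/s².
v = v₀ + at → t = (6 − 0.500) / 1.7 = 3.24 s
v² = v₀² + 2aΔx → Δx = (6² − 0.500²)/(2·1.7) = 10.5 m

Phase 3 (constant speed): v₀ = 6.00 m/s, a = 0 m/s².
v = v₀ + at = 6.00 + (0)(18) = 6.00 m/s
Δx = v₀t + ½at² = 6.00·18 + 0.5·0·18² = 108 m
Total time = 1.00 + 3.24 + 18.0 = 22.2 s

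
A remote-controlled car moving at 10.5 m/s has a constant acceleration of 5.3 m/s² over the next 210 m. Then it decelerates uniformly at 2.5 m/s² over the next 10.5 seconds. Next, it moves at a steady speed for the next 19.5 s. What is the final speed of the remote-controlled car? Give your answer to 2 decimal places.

Phase 1 (accelerating): v₀ = 10.5 m/s, a = 5.3 m/s².
v² = v₀² + 2aΔx = 10.5² + 2·5.3·210 = 2340 → v = 48.3 m/s
t = (v − v₀)/a = (48.3 − 10.5)/5.3 = 7.14 s

Phase 2 (decelerating): v₀ = 48.3 m/s, a = -2.5 m/s².
v = v₀ + at = 48.3 + (-2.5)(10.5) = 22.1 m/s
Δx = v₀t + ½at² = 48.3·10.5 + 0.5·-2.5·10.5² = 370 m

Phase 3 (constant speed): v₀ = 22.1 m/s, a = 0 m/s².
v = v₀ + at = 22.1 + (0)(19.5) = 22.1 m/s
Δx = v₀t + ½at² = 22.1·19.5 + 0.5·0·19.5² = 431 m
Final speed = 22.1 m/s

22.08 m/s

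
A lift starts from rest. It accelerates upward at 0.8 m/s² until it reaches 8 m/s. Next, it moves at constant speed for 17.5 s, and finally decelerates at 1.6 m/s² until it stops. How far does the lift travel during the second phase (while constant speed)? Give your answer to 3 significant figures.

Phase 1 (accelerating): v₀ = 0 m/s, a = 0.8 m/s².
v = v₀ + at → t = (8 − 0) / 0.8 = 10.0 s
v² = v₀² + 2aΔx → Δx = (8² − 0²)/(2·0.8) = 40.0 m

Phase 2 (constant speed): v₀ = 8.00 m/s, a = 0 m/s².
v = v₀ + at = 8.00 + (0)(17.5) = 8.00 m/s
Δx = v₀t + ½at² = 8.00·17.5 + 0.5·0·17.5² = 140 m
Distance in phase 2 = 140 m

140 m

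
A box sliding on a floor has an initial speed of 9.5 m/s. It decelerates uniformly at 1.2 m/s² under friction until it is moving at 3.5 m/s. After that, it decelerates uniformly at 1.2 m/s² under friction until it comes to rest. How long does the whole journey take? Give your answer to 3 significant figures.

Phase 1 (decelerating): v₀ = 9.50 m/s, a = -1.2 m/s².
v = v₀ + at → t = (3.5 − 9.50) / -1.2 = 5.00 s
v² = v₀² + 2aΔx → Δx = (3.5² − 9.50²)/(2·-1.2) = 32.5 m

Phase 2 (decelerating): v₀ = 3.50 m/s, a = -1.2 m/s².
v = v₀ + at → t = (0 − 3.50) / -1.2 = 2.92 s
v² = v₀² + 2aΔx → Δx = (0² − 3.50²)/(2·-1.2) = 5.10 m
Total time = 5.00 + 2.92 = 7.92 s

7.92 s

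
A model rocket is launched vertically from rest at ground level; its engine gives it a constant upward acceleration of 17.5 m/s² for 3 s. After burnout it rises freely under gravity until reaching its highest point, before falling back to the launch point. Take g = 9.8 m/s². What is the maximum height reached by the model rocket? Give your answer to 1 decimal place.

219.4 m

Phase 1 (powered ascent): v₀ = 0 m/s, a = 17.5 m/s².
v = v₀ + at = 0 + (17.5)(3) = 52.5 m/s
Δx = v₀t + ½at² = 0·3 + 0.5·17.5·3² = 78.8 m

Phase 2 (coasting upward): v₀ = 52.5 m/s, a = -9.8 m/s².
v = v₀ + at → t = (0 − 52.5) / -9.8 = 5.36 s
v² = v₀² + 2aΔx → Δx = (0² − 52.5²)/(2·-9.8) = 141 m
Maximum height = 78.8 + 141 = 219 m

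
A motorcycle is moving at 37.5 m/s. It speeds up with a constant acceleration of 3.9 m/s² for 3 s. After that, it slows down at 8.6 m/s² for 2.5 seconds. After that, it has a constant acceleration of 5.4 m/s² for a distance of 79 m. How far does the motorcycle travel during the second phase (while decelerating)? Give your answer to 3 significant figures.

Phase 1 (accelerating): v₀ = 37.5 m/s, a = 3.9 m/s².
v = v₀ + at = 37.5 + (3.9)(3) = 49.2 m/s
Δx = v₀t + ½at² = 37.5·3 + 0.5·3.9·3² = 130 m

Phase 2 (decelerating): v₀ = 49.2 m/s, a = -8.6 m/s².
v = v₀ + at = 49.2 + (-8.6)(2.5) = 27.7 m/s
Δx = v₀t + ½at² = 49.2·2.5 + 0.5·-8.6·2.5² = 96.1 m
Distance in phase 2 = 96.1 m

96.1 m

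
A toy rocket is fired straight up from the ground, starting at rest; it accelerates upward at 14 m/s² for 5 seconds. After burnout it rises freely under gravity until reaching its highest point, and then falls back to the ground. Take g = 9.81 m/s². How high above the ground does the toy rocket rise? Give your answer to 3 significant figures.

425 m

Phase 1 (powered ascent): v₀ = 0 m/s, a = 14 m/s².
v = v₀ + at = 0 + (14)(5) = 70.0 m/s
Δx = v₀t + ½at² = 0·5 + 0.5·14·5² = 175 m

Phase 2 (coasting upward): v₀ = 70.0 m/s, a = -9.81 m/s².
v = v₀ + at → t = (0 − 70.0) / -9.81 = 7.14 s
v² = v₀² + 2aΔx → Δx = (0² − 70.0²)/(2·-9.81) = 250 m
Maximum height = 175 + 250 = 425 m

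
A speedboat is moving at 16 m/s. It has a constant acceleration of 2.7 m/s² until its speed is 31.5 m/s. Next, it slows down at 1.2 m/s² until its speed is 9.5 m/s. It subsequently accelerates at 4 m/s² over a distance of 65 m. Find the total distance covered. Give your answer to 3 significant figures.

577 m

Phase 1 (accelerating): v₀ = 16.0 m/s, a = 2.7 m/s².
v = v₀ + at → t = (31.5 − 16.0) / 2.7 = 5.74 s
v² = v₀² + 2aΔx → Δx = (31.5² − 16.0²)/(2·2.7) = 136 m

Phase 2 (decelerating): v₀ = 31.5 m/s, a = -1.2 m/s².
v = v₀ + at → t = (9.5 − 31.5) / -1.2 = 18.3 s
v² = v₀² + 2aΔx → Δx = (9.5² − 31.5²)/(2·-1.2) = 376 m

Phase 3 (accelerating): v₀ = 9.50 m/s, a = 4 m/s².
v² = v₀² + 2aΔx = 9.50² + 2·4·65 = 610 → v = 24.7 m/s
t = (v − v₀)/a = (24.7 − 9.50)/4 = 3.80 s
Total distance = 136 + 376 + 65.0 = 577 m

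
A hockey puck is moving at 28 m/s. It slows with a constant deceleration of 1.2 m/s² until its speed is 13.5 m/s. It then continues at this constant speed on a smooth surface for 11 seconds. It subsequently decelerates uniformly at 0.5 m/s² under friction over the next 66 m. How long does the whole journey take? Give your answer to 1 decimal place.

Phase 1 (decelerating): v₀ = 28.0 m/s, a = -1.2 m/s².
v = v₀ + at → t = (13.5 − 28.0) / -1.2 = 12.1 s
v² = v₀² + 2aΔx → Δx = (13.5² − 28.0²)/(2·-1.2) = 251 m

Phase 2 (constant speed): v₀ = 13.5 m/s, a = 0 m/s².
v = v₀ + at = 13.5 + (0)(11) = 13.5 m/s
Δx = v₀t + ½at² = 13.5·11 + 0.5·0·11² = 148 m

Phase 3 (decelerating): v₀ = 13.5 m/s, a = -0.5 m/s².
v² = v₀² + 2aΔx = 13.5² + 2·-0.5·66 = 116 → v = 10.8 m/s
t = (v − v₀)/a = (10.8 − 13.5)/-0.5 = 5.44 s
Total time = 12.1 + 11.0 + 5.44 = 28.5 s

28.5 s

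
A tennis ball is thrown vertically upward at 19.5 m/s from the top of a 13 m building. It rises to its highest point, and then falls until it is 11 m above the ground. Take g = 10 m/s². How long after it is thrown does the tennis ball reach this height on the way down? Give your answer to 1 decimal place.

4.0 s

Phase 1 (rising): v₀ = 19.5 m/s, a = -10 m/s².
v = v₀ + at → t = (0 − 19.5) / -10 = 1.95 s
v² = v₀² + 2aΔx → Δx = (0² − 19.5²)/(2·-10) = 19.0 m

Phase 2 (falling): v₀ = 0 m/s, a = -10 m/s².
Falls 21.0 m from rest: t = √(2·21.0/10) = 2.05 s; v = g·t = 20.5 m/s.
Total time = 1.95 + 2.05 = 4.00 s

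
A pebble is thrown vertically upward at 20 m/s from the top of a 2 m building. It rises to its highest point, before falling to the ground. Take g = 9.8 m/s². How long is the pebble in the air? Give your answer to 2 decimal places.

4.18 s

Phase 1 (rising): v₀ = 20.0 m/s, a = -9.8 m/s².
v = v₀ + at → t = (0 − 20.0) / -9.8 = 2.04 s
v² = v₀² + 2aΔx → Δx = (0² − 20.0²)/(2·-9.8) = 20.4 m

Phase 2 (falling): v₀ = 0 m/s, a = -9.8 m/s².
Falls 22.4 m from rest: t = √(2·22.4/9.8) = 2.14 s; v = g·t = 21.0 m/s.
Total time = 2.04 + 2.14 = 4.18 s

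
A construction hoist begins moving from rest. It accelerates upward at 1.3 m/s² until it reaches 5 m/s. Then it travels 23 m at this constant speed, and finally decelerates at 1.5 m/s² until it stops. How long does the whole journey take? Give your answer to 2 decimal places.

Phase 1 (accelerating): v₀ = 0 m/s, a = 1.3 m/s².
v = v₀ + at → t = (5 − 0) / 1.3 = 3.85 s
v² = v₀² + 2aΔx → Δx = (5² − 0²)/(2·1.3) = 9.62 m

Phase 2 (constant speed): v₀ = 5.00 m/s, a = 0 m/s².
Constant speed: t = d/v = 23/5.00 = 4.60 s

Phase 3 (decelerating): v₀ = 5.00 m/s, a = -1.5 m/s².
v = v₀ + at → t = (0 − 5.00) / -1.5 = 3.33 s
v² = v₀² + 2aΔx → Δx = (0² − 5.00²)/(2·-1.5) = 8.33 m
Total time = 3.85 + 4.60 + 3.33 = 11.8 s

11.78 s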